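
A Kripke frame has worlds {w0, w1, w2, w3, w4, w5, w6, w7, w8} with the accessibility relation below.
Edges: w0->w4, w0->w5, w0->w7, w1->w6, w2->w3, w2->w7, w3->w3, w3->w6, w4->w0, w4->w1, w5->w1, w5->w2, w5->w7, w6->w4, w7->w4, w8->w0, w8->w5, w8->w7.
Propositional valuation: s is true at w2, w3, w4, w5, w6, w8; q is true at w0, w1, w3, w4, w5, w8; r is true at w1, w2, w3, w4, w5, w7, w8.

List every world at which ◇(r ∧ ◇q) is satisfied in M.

w0, w2, w3, w5, w6, w7, w8

Recall that ◇ψ holds at a world iff ψ holds at some accessible world.
Let φ = ◇(r ∧ ◇q). Evaluate φ at each world:
  w0 (successors {w4, w5, w7}): φ is true.
  w1 (successors {w6}): φ is false.
  w2 (successors {w3, w7}): φ is true.
  w3 (successors {w3, w6}): φ is true.
  w4 (successors {w0, w1}): φ is false.
  w5 (successors {w1, w2, w7}): φ is true.
  w6 (successors {w4}): φ is true.
  w7 (successors {w4}): φ is true.
  w8 (successors {w0, w5, w7}): φ is true.
For instance, at w6:
  At w6: ◇(r ∧ ◇q) requires r ∧ ◇q at some successor in {w4}.
    r ∧ ◇q holds at w4, so ◇(r ∧ ◇q) is true at w6.
      At w4: r is true, ◇q is true, so r ∧ ◇q is true.
Satisfying worlds: {w0, w2, w3, w5, w6, w7, w8}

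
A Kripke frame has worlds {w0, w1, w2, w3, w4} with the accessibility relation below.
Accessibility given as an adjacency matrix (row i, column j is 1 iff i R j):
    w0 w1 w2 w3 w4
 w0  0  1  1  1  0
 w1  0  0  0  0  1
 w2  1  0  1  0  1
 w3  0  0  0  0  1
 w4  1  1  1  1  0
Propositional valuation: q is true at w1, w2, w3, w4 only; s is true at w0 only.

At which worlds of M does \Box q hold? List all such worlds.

Let φ = \Box q. Evaluate φ at each world:
  w0 (successors {w1, w2, w3}): φ is true.
  w1 (successors {w4}): φ is true.
  w2 (successors {w0, w2, w4}): φ is false.
  w3 (successors {w4}): φ is true.
  w4 (successors {w0, w1, w2, w3}): φ is false.
For instance, at w1:
  At w1: \Box q requires q at every successor {w4}.
    At w4: q is true.
  So \Box q is true at w1.
Satisfying worlds: {w0, w1, w3}

w0, w1, w3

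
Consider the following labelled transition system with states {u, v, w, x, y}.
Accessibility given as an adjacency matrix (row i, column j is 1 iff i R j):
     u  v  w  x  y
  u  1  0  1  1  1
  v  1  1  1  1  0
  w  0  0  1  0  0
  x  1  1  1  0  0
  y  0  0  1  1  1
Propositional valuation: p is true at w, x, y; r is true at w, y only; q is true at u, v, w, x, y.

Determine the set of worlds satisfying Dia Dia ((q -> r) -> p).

Let φ = Dia Dia ((q -> r) -> p). Evaluate φ at each world:
  u (successors {u, w, x, y}): φ is true.
  v (successors {u, v, w, x}): φ is true.
  w (successors {w}): φ is true.
  x (successors {u, v, w}): φ is true.
  y (successors {w, x, y}): φ is true.
For instance, at x:
  At x: Dia Dia ((q -> r) -> p) requires Dia ((q -> r) -> p) at some successor in {u, v, w}.
    Dia ((q -> r) -> p) holds at u, so Dia Dia ((q -> r) -> p) is true at x.
      At u: Dia ((q -> r) -> p) requires (q -> r) -> p at some successor in {u, w, x, y}.
        (q -> r) -> p holds at u, so Dia ((q -> r) -> p) is true at u.
Satisfying worlds: {u, v, w, x, y}

u, v, w, x, y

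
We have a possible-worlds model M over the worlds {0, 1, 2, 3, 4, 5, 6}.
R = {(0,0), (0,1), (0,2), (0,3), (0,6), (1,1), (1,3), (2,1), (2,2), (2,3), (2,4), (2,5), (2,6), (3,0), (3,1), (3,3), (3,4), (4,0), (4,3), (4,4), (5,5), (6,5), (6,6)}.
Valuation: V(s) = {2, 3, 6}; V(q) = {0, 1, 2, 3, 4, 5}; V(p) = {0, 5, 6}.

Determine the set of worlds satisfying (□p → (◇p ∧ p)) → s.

2, 3, 6

Let φ = (□p → (◇p ∧ p)) → s. Evaluate φ at each world:
  0 (successors {0, 1, 2, 3, 6}): φ is false.
  1 (successors {1, 3}): φ is false.
  2 (successors {1, 2, 3, 4, 5, 6}): φ is true.
  3 (successors {0, 1, 3, 4}): φ is true.
  4 (successors {0, 3, 4}): φ is false.
  5 (successors {5}): φ is false.
  6 (successors {5, 6}): φ is true.
For instance, at 1:
  At 1: □p → (◇p ∧ p) is true, s is false, so (□p → (◇p ∧ p)) → s is false.
    At 1: □p is false, ◇p ∧ p is false, so □p → (◇p ∧ p) is true.
      At 1: □p requires p at every successor {1, 3}.
        p fails at 1, so □p is false at 1.
      At 1: ◇p is false, p is false, so ◇p ∧ p is false.
Satisfying worlds: {2, 3, 6}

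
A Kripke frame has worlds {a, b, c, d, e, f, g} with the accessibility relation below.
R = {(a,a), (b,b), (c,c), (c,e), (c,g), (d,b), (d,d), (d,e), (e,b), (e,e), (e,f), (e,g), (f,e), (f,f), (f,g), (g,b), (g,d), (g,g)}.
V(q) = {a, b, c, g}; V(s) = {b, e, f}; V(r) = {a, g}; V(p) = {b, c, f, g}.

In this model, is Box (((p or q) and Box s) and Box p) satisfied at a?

Recall that Box ψ holds at a world iff ψ holds at every accessible world, and Dia ψ holds iff ψ holds at some accessible world.
At a: Box (((p or q) and Box s) and Box p) requires ((p or q) and Box s) and Box p at every successor {a}.
  ((p or q) and Box s) and Box p fails at a, so Box (((p or q) and Box s) and Box p) is false at a.
    At a: (p or q) and Box s is false, Box p is false, so ((p or q) and Box s) and Box p is false.
      At a: p or q is true, Box s is false, so (p or q) and Box s is false.
      At a: Box p requires p at every successor {a}.
        p fails at a, so Box p is false at a.

No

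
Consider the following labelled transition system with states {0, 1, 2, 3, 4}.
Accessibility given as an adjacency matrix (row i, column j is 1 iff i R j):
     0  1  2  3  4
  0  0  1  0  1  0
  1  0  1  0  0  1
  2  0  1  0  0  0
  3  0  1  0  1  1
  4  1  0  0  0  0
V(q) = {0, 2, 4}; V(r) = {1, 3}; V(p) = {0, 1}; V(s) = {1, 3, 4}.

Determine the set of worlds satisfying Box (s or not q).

0, 1, 2, 3

Let φ = Box (s or not q). Evaluate φ at each world:
  0 (successors {1, 3}): φ is true.
  1 (successors {1, 4}): φ is true.
  2 (successors {1}): φ is true.
  3 (successors {1, 3, 4}): φ is true.
  4 (successors {0}): φ is false.
For instance, at 3:
  At 3: Box (s or not q) requires s or not q at every successor {1, 3, 4}.
    At 1: s or not q is true.
    At 3: s or not q is true.
    At 4: s or not q is true.
  So Box (s or not q) is true at 3.
Satisfying worlds: {0, 1, 2, 3}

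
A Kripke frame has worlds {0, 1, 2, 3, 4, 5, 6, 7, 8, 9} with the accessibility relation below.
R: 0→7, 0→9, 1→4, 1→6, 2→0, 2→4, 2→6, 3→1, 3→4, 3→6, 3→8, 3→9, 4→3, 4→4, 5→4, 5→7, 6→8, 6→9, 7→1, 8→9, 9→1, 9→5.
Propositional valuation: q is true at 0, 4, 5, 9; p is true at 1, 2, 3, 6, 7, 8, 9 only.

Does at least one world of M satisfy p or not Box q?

Let φ = p or not Box q. Evaluate φ at each world:
  0 (successors {7, 9}): φ is true.
  1 (successors {4, 6}): φ is true.
  2 (successors {0, 4, 6}): φ is true.
  3 (successors {1, 4, 6, 8, 9}): φ is true.
  4 (successors {3, 4}): φ is true.
  5 (successors {4, 7}): φ is true.
  6 (successors {8, 9}): φ is true.
  7 (successors {1}): φ is true.
  8 (successors {9}): φ is true.
  9 (successors {1, 5}): φ is true.
Detail at 0 (witness):
  At 0: p is false, not Box q is true, so p or not Box q is true.
    At 0: Box q is false, so not Box q is true.
      At 0: Box q requires q at every successor {7, 9}.
        q fails at 7, so Box q is false at 0.

Yes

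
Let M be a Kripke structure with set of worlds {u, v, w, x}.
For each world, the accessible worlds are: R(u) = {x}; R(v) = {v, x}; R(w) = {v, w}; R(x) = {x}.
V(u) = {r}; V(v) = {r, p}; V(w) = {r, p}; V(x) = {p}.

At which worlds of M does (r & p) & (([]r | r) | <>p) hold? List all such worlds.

Let φ = (r & p) & (([]r | r) | <>p). Evaluate φ at each world:
  u (successors {x}): φ is false.
  v (successors {v, x}): φ is true.
  w (successors {v, w}): φ is true.
  x (successors {x}): φ is false.
For instance, at w:
  At w: r & p is true, ([]r | r) | <>p is true, so (r & p) & (([]r | r) | <>p) is true.
    At w: []r | r is true, <>p is true, so ([]r | r) | <>p is true.
      At w: []r is true, r is true, so []r | r is true.
      At w: <>p requires p at some successor in {v, w}.
        p holds at v, so <>p is true at w.
Satisfying worlds: {v, w}

v, w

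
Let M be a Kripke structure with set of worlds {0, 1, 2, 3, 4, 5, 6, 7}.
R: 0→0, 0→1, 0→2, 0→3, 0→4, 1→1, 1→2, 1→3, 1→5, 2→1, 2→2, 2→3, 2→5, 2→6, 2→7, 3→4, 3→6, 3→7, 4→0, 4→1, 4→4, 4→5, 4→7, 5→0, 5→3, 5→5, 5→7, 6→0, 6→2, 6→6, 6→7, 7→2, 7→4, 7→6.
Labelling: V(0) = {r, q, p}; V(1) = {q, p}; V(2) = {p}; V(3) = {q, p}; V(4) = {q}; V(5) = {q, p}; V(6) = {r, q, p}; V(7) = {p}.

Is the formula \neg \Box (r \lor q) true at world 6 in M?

At 6: \Box (r \lor q) is false, so \neg \Box (r \lor q) is true.
  At 6: \Box (r \lor q) requires r \lor q at every successor {0, 2, 6, 7}.
    r \lor q fails at 2, so \Box (r \lor q) is false at 6.

Yes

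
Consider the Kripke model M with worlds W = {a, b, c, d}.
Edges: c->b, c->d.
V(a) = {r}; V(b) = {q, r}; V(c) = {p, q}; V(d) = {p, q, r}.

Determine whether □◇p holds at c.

At c: □◇p requires ◇p at every successor {b, d}.
  ◇p fails at b, so □◇p is false at c.
    At b: no accessible worlds, so ◇p is false.

No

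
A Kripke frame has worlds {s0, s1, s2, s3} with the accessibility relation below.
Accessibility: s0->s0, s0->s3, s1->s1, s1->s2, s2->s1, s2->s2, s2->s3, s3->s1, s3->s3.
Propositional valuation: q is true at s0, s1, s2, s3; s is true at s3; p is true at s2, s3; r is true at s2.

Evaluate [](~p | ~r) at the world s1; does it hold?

No

At s1: [](~p | ~r) requires ~p | ~r at every successor {s1, s2}.
  ~p | ~r fails at s2, so [](~p | ~r) is false at s1.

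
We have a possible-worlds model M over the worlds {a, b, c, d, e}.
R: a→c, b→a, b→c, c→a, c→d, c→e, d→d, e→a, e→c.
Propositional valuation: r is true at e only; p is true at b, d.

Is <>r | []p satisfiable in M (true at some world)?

Recall that []ψ holds at a world iff ψ holds at every accessible world, and <>ψ holds iff ψ holds at some accessible world.
Let φ = <>r | []p. Evaluate φ at each world:
  a (successors {c}): φ is false.
  b (successors {a, c}): φ is false.
  c (successors {a, d, e}): φ is true.
  d (successors {d}): φ is true.
  e (successors {a, c}): φ is false.
Detail at c (witness):
  At c: <>r is true, []p is false, so <>r | []p is true.
    At c: <>r requires r at some successor in {a, d, e}.
      r holds at e, so <>r is true at c.
    At c: []p requires p at every successor {a, d, e}.
      p fails at a, so []p is false at c.

Yes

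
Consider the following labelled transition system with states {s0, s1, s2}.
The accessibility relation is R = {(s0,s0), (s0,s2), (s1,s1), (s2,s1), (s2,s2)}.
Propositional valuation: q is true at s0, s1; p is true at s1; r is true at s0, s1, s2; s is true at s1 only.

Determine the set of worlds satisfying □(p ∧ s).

s1

Let φ = □(p ∧ s). Evaluate φ at each world:
  s0 (successors {s0, s2}): φ is false.
  s1 (successors {s1}): φ is true.
  s2 (successors {s1, s2}): φ is false.
For instance, at s2:
  At s2: □(p ∧ s) requires p ∧ s at every successor {s1, s2}.
    p ∧ s fails at s2, so □(p ∧ s) is false at s2.
Satisfying worlds: {s1}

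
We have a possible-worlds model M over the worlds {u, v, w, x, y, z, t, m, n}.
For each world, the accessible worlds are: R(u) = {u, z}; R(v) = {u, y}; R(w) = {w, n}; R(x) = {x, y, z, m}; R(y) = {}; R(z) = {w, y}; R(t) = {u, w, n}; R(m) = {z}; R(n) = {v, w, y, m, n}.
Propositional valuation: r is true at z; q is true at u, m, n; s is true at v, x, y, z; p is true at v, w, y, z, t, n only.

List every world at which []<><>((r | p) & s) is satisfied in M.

Let φ = []<><>((r | p) & s). Evaluate φ at each world:
  u (successors {u, z}): φ is false.
  v (successors {u, y}): φ is false.
  w (successors {w, n}): φ is true.
  x (successors {x, y, z, m}): φ is false.
  y (successors ∅): φ is true.
  z (successors {w, y}): φ is false.
  t (successors {u, w, n}): φ is true.
  m (successors {z}): φ is false.
  n (successors {v, w, y, m, n}): φ is false.
For instance, at z:
  At z: []<><>((r | p) & s) requires <><>((r | p) & s) at every successor {w, y}.
    <><>((r | p) & s) fails at y, so []<><>((r | p) & s) is false at z.
      At y: no accessible worlds, so <><>((r | p) & s) is false.
Satisfying worlds: {w, y, t}

w, y, t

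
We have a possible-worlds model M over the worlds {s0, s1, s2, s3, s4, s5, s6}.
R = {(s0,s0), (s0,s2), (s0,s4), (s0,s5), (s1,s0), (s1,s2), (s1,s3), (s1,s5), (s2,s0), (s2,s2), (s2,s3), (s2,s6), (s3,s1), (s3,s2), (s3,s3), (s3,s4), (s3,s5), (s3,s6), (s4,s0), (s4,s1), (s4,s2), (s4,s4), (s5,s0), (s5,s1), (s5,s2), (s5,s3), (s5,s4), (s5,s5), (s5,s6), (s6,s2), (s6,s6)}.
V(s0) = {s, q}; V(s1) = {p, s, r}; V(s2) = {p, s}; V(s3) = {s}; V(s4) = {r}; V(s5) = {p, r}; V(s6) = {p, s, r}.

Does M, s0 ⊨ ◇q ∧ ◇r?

Recall that ◇ψ holds at a world iff ψ holds at some accessible world.
At s0: ◇q is true, ◇r is true, so ◇q ∧ ◇r is true.
  At s0: ◇q requires q at some successor in {s0, s2, s4, s5}.
    q holds at s0, so ◇q is true at s0.
  At s0: ◇r requires r at some successor in {s0, s2, s4, s5}.
    r holds at s4, so ◇r is true at s0.

Yes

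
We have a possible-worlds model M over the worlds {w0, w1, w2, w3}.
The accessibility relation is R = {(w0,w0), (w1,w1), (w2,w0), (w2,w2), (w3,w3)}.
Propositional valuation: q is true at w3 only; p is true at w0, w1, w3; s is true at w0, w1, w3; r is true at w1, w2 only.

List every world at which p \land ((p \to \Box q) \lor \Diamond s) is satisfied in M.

w0, w1, w3

Let φ = p \land ((p \to \Box q) \lor \Diamond s). Evaluate φ at each world:
  w0 (successors {w0}): φ is true.
  w1 (successors {w1}): φ is true.
  w2 (successors {w0, w2}): φ is false.
  w3 (successors {w3}): φ is true.
For instance, at w2:
  At w2: p is false, (p \to \Box q) \lor \Diamond s is true, so p \land ((p \to \Box q) \lor \Diamond s) is false.
    At w2: p \to \Box q is true, \Diamond s is true, so (p \to \Box q) \lor \Diamond s is true.
      At w2: p is false, \Box q is false, so p \to \Box q is true.
      At w2: \Diamond s requires s at some successor in {w0, w2}.
        s holds at w0, so \Diamond s is true at w2.
Satisfying worlds: {w0, w1, w3}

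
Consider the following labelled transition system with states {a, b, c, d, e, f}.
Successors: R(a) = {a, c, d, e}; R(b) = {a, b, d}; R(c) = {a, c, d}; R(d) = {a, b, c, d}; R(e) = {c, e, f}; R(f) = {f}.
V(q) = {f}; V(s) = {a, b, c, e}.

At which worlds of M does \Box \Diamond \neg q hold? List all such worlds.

Let φ = \Box \Diamond \neg q. Evaluate φ at each world:
  a (successors {a, c, d, e}): φ is true.
  b (successors {a, b, d}): φ is true.
  c (successors {a, c, d}): φ is true.
  d (successors {a, b, c, d}): φ is true.
  e (successors {c, e, f}): φ is false.
  f (successors {f}): φ is false.
For instance, at c:
  At c: \Box \Diamond \neg q requires \Diamond \neg q at every successor {a, c, d}.
      At a: \Diamond \neg q requires \neg q at some successor in {a, c, d, e}.
        \neg q holds at a, so \Diamond \neg q is true at a.
      At c: \Diamond \neg q requires \neg q at some successor in {a, c, d}.
        \neg q holds at a, so \Diamond \neg q is true at c.
      At d: \Diamond \neg q requires \neg q at some successor in {a, b, c, d}.
        \neg q holds at a, so \Diamond \neg q is true at d.
  So \Box \Diamond \neg q is true at c.
Satisfying worlds: {a, b, c, d}

a, b, c, d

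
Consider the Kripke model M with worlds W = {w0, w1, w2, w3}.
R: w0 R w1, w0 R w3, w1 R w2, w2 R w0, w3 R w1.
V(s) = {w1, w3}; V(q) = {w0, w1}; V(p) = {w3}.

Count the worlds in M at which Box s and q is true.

Let φ = Box s and q. Evaluate φ at each world:
  w0 (successors {w1, w3}): φ is true.
  w1 (successors {w2}): φ is false.
  w2 (successors {w0}): φ is false.
  w3 (successors {w1}): φ is false.
For instance, at w1:
  At w1: Box s is false, q is true, so Box s and q is false.
    At w1: Box s requires s at every successor {w2}.
      s fails at w2, so Box s is false at w1.
Satisfying worlds: {w0}

1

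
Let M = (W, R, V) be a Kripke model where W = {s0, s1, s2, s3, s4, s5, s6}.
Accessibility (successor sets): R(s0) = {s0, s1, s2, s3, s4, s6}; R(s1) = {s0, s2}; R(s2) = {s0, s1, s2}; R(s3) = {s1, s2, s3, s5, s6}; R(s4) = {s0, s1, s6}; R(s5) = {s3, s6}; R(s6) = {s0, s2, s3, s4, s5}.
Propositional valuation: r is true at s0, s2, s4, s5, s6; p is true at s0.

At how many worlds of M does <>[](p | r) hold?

4

Let φ = <>[](p | r). Evaluate φ at each world:
  s0 (successors {s0, s1, s2, s3, s4, s6}): φ is true.
  s1 (successors {s0, s2}): φ is false.
  s2 (successors {s0, s1, s2}): φ is true.
  s3 (successors {s1, s2, s3, s5, s6}): φ is true.
  s4 (successors {s0, s1, s6}): φ is true.
  s5 (successors {s3, s6}): φ is false.
  s6 (successors {s0, s2, s3, s4, s5}): φ is false.
For instance, at s5:
  At s5: <>[](p | r) requires [](p | r) at some successor in {s3, s6}.
    At s3: [](p | r) is false.
    At s6: [](p | r) is false.
  So <>[](p | r) is false at s5.
Satisfying worlds: {s0, s2, s3, s4}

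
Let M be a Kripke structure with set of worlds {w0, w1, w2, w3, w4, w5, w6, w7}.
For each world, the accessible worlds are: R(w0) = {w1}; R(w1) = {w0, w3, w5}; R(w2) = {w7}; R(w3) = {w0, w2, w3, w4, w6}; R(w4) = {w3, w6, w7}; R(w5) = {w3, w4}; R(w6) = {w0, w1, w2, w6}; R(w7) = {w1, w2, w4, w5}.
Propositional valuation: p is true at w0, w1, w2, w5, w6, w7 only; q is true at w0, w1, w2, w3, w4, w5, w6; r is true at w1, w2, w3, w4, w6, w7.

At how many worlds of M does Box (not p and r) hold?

1

Let φ = Box (not p and r). Evaluate φ at each world:
  w0 (successors {w1}): φ is false.
  w1 (successors {w0, w3, w5}): φ is false.
  w2 (successors {w7}): φ is false.
  w3 (successors {w0, w2, w3, w4, w6}): φ is false.
  w4 (successors {w3, w6, w7}): φ is false.
  w5 (successors {w3, w4}): φ is true.
  w6 (successors {w0, w1, w2, w6}): φ is false.
  w7 (successors {w1, w2, w4, w5}): φ is false.
For instance, at w6:
  At w6: Box (not p and r) requires not p and r at every successor {w0, w1, w2, w6}.
    not p and r fails at w0, so Box (not p and r) is false at w6.
Satisfying worlds: {w5}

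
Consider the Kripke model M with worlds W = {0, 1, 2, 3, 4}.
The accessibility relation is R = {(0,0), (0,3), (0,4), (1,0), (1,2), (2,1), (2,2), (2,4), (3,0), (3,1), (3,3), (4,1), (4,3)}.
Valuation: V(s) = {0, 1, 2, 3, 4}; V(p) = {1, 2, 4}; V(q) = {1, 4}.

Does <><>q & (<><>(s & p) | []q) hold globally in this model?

Let φ = <><>q & (<><>(s & p) | []q). Evaluate φ at each world:
  0 (successors {0, 3, 4}): φ is true.
  1 (successors {0, 2}): φ is true.
  2 (successors {1, 2, 4}): φ is true.
  3 (successors {0, 1, 3}): φ is true.
  4 (successors {1, 3}): φ is true.
For instance, at 0:
  At 0: <><>q is true, <><>(s & p) | []q is true, so <><>q & (<><>(s & p) | []q) is true.
    At 0: <><>q requires <>q at some successor in {0, 3, 4}.
      <>q holds at 0, so <><>q is true at 0.
    At 0: <><>(s & p) is true, []q is false, so <><>(s & p) | []q is true.
      At 0: <><>(s & p) requires <>(s & p) at some successor in {0, 3, 4}.
        <>(s & p) holds at 0, so <><>(s & p) is true at 0.
      At 0: []q requires q at every successor {0, 3, 4}.
        q fails at 0, so []q is false at 0.

Yes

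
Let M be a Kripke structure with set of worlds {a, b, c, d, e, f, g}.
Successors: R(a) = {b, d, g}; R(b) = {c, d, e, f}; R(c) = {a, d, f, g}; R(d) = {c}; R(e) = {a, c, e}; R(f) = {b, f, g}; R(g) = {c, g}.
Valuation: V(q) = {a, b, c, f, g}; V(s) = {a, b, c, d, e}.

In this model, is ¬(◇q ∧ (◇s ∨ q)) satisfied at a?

At a: ◇q ∧ (◇s ∨ q) is true, so ¬(◇q ∧ (◇s ∨ q)) is false.
  At a: ◇q is true, ◇s ∨ q is true, so ◇q ∧ (◇s ∨ q) is true.
    At a: ◇q requires q at some successor in {b, d, g}.
      q holds at b, so ◇q is true at a.
    At a: ◇s is true, q is true, so ◇s ∨ q is true.
      At a: ◇s requires s at some successor in {b, d, g}.
        s holds at b, so ◇s is true at a.

No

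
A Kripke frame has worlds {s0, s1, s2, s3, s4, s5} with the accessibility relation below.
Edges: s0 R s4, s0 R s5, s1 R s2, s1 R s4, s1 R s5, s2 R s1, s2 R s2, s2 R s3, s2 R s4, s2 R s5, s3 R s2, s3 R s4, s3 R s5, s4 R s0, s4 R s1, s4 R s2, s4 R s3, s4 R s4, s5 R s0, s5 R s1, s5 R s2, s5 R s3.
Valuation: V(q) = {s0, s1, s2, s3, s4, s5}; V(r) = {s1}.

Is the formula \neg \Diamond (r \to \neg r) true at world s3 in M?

No

At s3: \Diamond (r \to \neg r) is true, so \neg \Diamond (r \to \neg r) is false.
  At s3: \Diamond (r \to \neg r) requires r \to \neg r at some successor in {s2, s4, s5}.
    r \to \neg r holds at s2, so \Diamond (r \to \neg r) is true at s3.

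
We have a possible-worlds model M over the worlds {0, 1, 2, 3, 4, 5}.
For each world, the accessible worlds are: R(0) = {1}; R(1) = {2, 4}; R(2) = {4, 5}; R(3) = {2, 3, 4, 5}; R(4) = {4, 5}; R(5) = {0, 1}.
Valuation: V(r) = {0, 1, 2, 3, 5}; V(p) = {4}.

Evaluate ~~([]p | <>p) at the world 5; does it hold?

No

At 5: ~([]p | <>p) is true, so ~~([]p | <>p) is false.
  At 5: []p | <>p is false, so ~([]p | <>p) is true.
    At 5: []p is false, <>p is false, so []p | <>p is false.
      At 5: []p requires p at every successor {0, 1}.
        p fails at 0, so []p is false at 5.
      At 5: <>p requires p at some successor in {0, 1}.
        At 0: p is false.
        At 1: p is false.
      So <>p is false at 5.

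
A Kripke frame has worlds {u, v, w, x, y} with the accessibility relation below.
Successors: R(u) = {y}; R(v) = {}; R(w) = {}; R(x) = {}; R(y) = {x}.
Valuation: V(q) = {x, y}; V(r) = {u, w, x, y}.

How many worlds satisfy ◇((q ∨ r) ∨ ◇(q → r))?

Let φ = ◇((q ∨ r) ∨ ◇(q → r)). Evaluate φ at each world:
  u (successors {y}): φ is true.
  v (successors ∅): φ is false.
  w (successors ∅): φ is false.
  x (successors ∅): φ is false.
  y (successors {x}): φ is true.
For instance, at u:
  At u: ◇((q ∨ r) ∨ ◇(q → r)) requires (q ∨ r) ∨ ◇(q → r) at some successor in {y}.
    (q ∨ r) ∨ ◇(q → r) holds at y, so ◇((q ∨ r) ∨ ◇(q → r)) is true at u.
      At y: q ∨ r is true, ◇(q → r) is true, so (q ∨ r) ∨ ◇(q → r) is true.
Satisfying worlds: {u, y}

2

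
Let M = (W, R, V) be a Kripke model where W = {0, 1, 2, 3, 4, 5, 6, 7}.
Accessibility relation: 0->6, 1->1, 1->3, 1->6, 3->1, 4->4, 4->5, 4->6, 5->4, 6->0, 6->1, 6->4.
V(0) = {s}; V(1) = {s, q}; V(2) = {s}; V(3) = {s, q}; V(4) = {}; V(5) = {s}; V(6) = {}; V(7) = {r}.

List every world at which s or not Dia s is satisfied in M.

Let φ = s or not Dia s. Evaluate φ at each world:
  0 (successors {6}): φ is true.
  1 (successors {1, 3, 6}): φ is true.
  2 (successors ∅): φ is true.
  3 (successors {1}): φ is true.
  4 (successors {4, 5, 6}): φ is false.
  5 (successors {4}): φ is true.
  6 (successors {0, 1, 4}): φ is false.
  7 (successors ∅): φ is true.
For instance, at 0:
  At 0: s is true, not Dia s is true, so s or not Dia s is true.
    At 0: Dia s is false, so not Dia s is true.
      At 0: Dia s requires s at some successor in {6}.
        At 6: s is false.
      So Dia s is false at 0.
Satisfying worlds: {0, 1, 2, 3, 5, 7}

0, 1, 2, 3, 5, 7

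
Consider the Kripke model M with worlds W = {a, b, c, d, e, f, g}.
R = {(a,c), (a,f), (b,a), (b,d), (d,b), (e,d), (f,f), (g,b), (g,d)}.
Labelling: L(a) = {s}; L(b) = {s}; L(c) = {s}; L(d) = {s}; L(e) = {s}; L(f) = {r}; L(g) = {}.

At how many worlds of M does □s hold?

Let φ = □s. Evaluate φ at each world:
  a (successors {c, f}): φ is false.
  b (successors {a, d}): φ is true.
  c (successors ∅): φ is true.
  d (successors {b}): φ is true.
  e (successors {d}): φ is true.
  f (successors {f}): φ is false.
  g (successors {b, d}): φ is true.
For instance, at a:
  At a: □s requires s at every successor {c, f}.
    s fails at f, so □s is false at a.
Satisfying worlds: {b, c, d, e, g}

5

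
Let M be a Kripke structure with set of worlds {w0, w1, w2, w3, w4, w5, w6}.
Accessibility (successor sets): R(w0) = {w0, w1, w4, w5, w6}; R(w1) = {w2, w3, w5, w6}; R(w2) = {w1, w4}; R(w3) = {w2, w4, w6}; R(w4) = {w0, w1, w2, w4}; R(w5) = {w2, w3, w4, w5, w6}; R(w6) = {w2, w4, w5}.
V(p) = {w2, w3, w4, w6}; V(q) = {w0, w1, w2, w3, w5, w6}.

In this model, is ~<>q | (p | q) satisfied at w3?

Yes

At w3: ~<>q is false, p | q is true, so ~<>q | (p | q) is true.
  At w3: <>q is true, so ~<>q is false.
    At w3: <>q requires q at some successor in {w2, w4, w6}.
      q holds at w2, so <>q is true at w3.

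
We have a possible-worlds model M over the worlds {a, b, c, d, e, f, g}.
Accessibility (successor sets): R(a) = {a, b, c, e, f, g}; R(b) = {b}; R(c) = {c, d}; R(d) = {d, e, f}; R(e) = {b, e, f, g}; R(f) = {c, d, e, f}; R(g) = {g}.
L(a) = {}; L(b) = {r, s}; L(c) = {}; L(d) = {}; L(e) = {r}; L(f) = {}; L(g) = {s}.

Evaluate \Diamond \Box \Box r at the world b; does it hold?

At b: \Diamond \Box \Box r requires \Box \Box r at some successor in {b}.
  \Box \Box r holds at b, so \Diamond \Box \Box r is true at b.
    At b: \Box \Box r requires \Box r at every successor {b}.
      At b: \Box r is true.
    So \Box \Box r is true at b.

Yes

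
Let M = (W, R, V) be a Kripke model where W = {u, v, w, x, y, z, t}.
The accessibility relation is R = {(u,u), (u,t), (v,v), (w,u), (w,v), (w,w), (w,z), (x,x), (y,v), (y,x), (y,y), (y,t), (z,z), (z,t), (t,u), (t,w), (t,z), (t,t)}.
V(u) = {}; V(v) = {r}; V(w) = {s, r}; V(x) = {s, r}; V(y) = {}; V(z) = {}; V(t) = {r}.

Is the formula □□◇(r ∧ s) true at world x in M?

Yes

At x: □□◇(r ∧ s) requires □◇(r ∧ s) at every successor {x}.
    At x: □◇(r ∧ s) requires ◇(r ∧ s) at every successor {x}.
      At x: ◇(r ∧ s) is true.
    So □◇(r ∧ s) is true at x.
So □□◇(r ∧ s) is true at x.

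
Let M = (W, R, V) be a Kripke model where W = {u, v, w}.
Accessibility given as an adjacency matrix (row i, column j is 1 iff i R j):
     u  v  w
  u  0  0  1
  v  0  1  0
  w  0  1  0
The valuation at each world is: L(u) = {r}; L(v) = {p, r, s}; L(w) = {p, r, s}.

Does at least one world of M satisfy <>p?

Let φ = <>p. Evaluate φ at each world:
  u (successors {w}): φ is true.
  v (successors {v}): φ is true.
  w (successors {v}): φ is true.
Detail at u (witness):
  At u: <>p requires p at some successor in {w}.
    p holds at w, so <>p is true at u.

Yes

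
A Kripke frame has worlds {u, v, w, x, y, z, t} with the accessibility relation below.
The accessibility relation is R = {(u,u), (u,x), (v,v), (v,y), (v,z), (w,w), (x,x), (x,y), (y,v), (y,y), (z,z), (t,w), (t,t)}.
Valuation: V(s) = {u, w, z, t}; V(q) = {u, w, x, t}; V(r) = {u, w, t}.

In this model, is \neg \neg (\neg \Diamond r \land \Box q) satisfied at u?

No

Recall that \Box ψ holds at a world iff ψ holds at every accessible world, and \Diamond ψ holds iff ψ holds at some accessible world.
At u: \neg (\neg \Diamond r \land \Box q) is true, so \neg \neg (\neg \Diamond r \land \Box q) is false.
  At u: \neg \Diamond r \land \Box q is false, so \neg (\neg \Diamond r \land \Box q) is true.
    At u: \neg \Diamond r is false, \Box q is true, so \neg \Diamond r \land \Box q is false.
      At u: \Diamond r is true, so \neg \Diamond r is false.
      At u: \Box q requires q at every successor {u, x}.
        At u: q is true.
        At x: q is true.
      So \Box q is true at u.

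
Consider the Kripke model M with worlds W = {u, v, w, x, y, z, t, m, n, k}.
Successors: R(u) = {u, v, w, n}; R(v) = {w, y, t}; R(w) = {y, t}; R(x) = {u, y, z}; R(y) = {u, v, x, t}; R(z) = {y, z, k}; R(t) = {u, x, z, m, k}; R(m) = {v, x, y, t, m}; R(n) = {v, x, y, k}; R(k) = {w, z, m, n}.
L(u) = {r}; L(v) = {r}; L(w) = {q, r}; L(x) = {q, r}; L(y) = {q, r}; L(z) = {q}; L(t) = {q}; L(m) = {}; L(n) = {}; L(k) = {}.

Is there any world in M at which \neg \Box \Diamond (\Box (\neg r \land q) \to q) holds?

Let φ = \neg \Box \Diamond (\Box (\neg r \land q) \to q). Evaluate φ at each world:
  u (successors {u, v, w, n}): φ is false.
  v (successors {w, y, t}): φ is false.
  w (successors {y, t}): φ is false.
  x (successors {u, y, z}): φ is false.
  y (successors {u, v, x, t}): φ is false.
  z (successors {y, z, k}): φ is false.
  t (successors {u, x, z, m, k}): φ is false.
  m (successors {v, x, y, t, m}): φ is false.
  n (successors {v, x, y, k}): φ is false.
  k (successors {w, z, m, n}): φ is false.
For instance, at m:
  At m: \Box \Diamond (\Box (\neg r \land q) \to q) is true, so \neg \Box \Diamond (\Box (\neg r \land q) \to q) is false.
    At m: \Box \Diamond (\Box (\neg r \land q) \to q) requires \Diamond (\Box (\neg r \land q) \to q) at every successor {v, x, y, t, m}.
      At v: \Diamond (\Box (\neg r \land q) \to q) is true.
      At x: \Diamond (\Box (\neg r \land q) \to q) is true.
      At y: \Diamond (\Box (\neg r \land q) \to q) is true.
      At t: \Diamond (\Box (\neg r \land q) \to q) is true.
      At m: \Diamond (\Box (\neg r \land q) \to q) is true.
    So \Box \Diamond (\Box (\neg r \land q) \to q) is true at m.

No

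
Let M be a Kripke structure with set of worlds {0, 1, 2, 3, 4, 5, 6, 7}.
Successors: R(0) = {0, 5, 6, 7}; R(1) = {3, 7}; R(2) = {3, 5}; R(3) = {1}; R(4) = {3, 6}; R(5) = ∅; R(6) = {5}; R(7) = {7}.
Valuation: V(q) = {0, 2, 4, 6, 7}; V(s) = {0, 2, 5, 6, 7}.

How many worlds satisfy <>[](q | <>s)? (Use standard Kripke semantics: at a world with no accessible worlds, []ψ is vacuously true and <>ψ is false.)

6

Let φ = <>[](q | <>s). Evaluate φ at each world:
  0 (successors {0, 5, 6, 7}): φ is true.
  1 (successors {3, 7}): φ is true.
  2 (successors {3, 5}): φ is true.
  3 (successors {1}): φ is false.
  4 (successors {3, 6}): φ is true.
  5 (successors ∅): φ is false.
  6 (successors {5}): φ is true.
  7 (successors {7}): φ is true.
For instance, at 3:
  At 3: <>[](q | <>s) requires [](q | <>s) at some successor in {1}.
    At 1: [](q | <>s) is false.
  So <>[](q | <>s) is false at 3.
Satisfying worlds: {0, 1, 2, 4, 6, 7}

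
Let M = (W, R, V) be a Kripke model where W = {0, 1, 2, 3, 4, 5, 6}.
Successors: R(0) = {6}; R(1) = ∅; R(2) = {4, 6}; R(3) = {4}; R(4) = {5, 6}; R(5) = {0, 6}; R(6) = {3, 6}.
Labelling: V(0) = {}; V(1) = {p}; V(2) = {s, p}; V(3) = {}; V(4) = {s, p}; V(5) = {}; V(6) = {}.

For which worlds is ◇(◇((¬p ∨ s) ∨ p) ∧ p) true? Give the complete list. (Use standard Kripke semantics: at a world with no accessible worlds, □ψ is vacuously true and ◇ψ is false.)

Let φ = ◇(◇((¬p ∨ s) ∨ p) ∧ p). Evaluate φ at each world:
  0 (successors {6}): φ is false.
  1 (successors ∅): φ is false.
  2 (successors {4, 6}): φ is true.
  3 (successors {4}): φ is true.
  4 (successors {5, 6}): φ is false.
  5 (successors {0, 6}): φ is false.
  6 (successors {3, 6}): φ is false.
For instance, at 3:
  At 3: ◇(◇((¬p ∨ s) ∨ p) ∧ p) requires ◇((¬p ∨ s) ∨ p) ∧ p at some successor in {4}.
    ◇((¬p ∨ s) ∨ p) ∧ p holds at 4, so ◇(◇((¬p ∨ s) ∨ p) ∧ p) is true at 3.
      At 4: ◇((¬p ∨ s) ∨ p) is true, p is true, so ◇((¬p ∨ s) ∨ p) ∧ p is true.
Satisfying worlds: {2, 3}

2, 3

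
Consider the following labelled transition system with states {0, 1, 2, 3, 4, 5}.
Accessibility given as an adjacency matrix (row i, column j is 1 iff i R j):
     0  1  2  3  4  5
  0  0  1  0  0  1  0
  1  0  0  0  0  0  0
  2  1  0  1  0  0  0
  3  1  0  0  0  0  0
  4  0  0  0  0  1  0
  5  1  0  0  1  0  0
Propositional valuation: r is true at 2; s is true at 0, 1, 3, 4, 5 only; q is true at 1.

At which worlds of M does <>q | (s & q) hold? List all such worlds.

0, 1

Let φ = <>q | (s & q). Evaluate φ at each world:
  0 (successors {1, 4}): φ is true.
  1 (successors ∅): φ is true.
  2 (successors {0, 2}): φ is false.
  3 (successors {0}): φ is false.
  4 (successors {4}): φ is false.
  5 (successors {0, 3}): φ is false.
For instance, at 2:
  At 2: <>q is false, s & q is false, so <>q | (s & q) is false.
    At 2: <>q requires q at some successor in {0, 2}.
      At 0: q is false.
      At 2: q is false.
    So <>q is false at 2.
Satisfying worlds: {0, 1}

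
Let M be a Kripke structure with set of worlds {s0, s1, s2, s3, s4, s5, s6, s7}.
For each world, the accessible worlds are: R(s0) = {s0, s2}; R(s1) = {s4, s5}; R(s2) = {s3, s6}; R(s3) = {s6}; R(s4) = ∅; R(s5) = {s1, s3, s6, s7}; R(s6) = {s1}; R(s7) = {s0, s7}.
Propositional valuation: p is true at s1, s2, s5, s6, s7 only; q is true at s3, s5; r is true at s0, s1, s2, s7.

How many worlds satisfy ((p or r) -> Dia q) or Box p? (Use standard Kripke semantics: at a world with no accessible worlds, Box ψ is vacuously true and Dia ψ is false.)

Let φ = ((p or r) -> Dia q) or Box p. Evaluate φ at each world:
  s0 (successors {s0, s2}): φ is false.
  s1 (successors {s4, s5}): φ is true.
  s2 (successors {s3, s6}): φ is true.
  s3 (successors {s6}): φ is true.
  s4 (successors ∅): φ is true.
  s5 (successors {s1, s3, s6, s7}): φ is true.
  s6 (successors {s1}): φ is true.
  s7 (successors {s0, s7}): φ is false.
For instance, at s0:
  At s0: (p or r) -> Dia q is false, Box p is false, so ((p or r) -> Dia q) or Box p is false.
    At s0: p or r is true, Dia q is false, so (p or r) -> Dia q is false.
      At s0: Dia q requires q at some successor in {s0, s2}.
        At s0: q is false.
        At s2: q is false.
      So Dia q is false at s0.
    At s0: Box p requires p at every successor {s0, s2}.
      p fails at s0, so Box p is false at s0.
Satisfying worlds: {s1, s2, s3, s4, s5, s6}

6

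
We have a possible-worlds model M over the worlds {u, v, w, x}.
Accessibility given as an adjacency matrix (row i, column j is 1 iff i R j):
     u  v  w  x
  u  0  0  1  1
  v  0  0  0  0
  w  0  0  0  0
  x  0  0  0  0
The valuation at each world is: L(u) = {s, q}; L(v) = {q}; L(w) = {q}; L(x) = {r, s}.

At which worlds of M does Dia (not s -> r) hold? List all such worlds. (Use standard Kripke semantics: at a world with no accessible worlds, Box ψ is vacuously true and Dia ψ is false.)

Let φ = Dia (not s -> r). Evaluate φ at each world:
  u (successors {w, x}): φ is true.
  v (successors ∅): φ is false.
  w (successors ∅): φ is false.
  x (successors ∅): φ is false.
For instance, at u:
  At u: Dia (not s -> r) requires not s -> r at some successor in {w, x}.
    not s -> r holds at x, so Dia (not s -> r) is true at u.
Satisfying worlds: {u}

u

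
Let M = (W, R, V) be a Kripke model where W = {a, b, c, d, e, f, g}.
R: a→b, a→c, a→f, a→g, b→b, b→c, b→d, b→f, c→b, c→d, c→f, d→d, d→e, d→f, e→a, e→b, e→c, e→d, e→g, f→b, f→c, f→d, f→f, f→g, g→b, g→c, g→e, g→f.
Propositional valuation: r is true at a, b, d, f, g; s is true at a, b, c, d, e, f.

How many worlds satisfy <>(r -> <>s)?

7

Let φ = <>(r -> <>s). Evaluate φ at each world:
  a (successors {b, c, f, g}): φ is true.
  b (successors {b, c, d, f}): φ is true.
  c (successors {b, d, f}): φ is true.
  d (successors {d, e, f}): φ is true.
  e (successors {a, b, c, d, g}): φ is true.
  f (successors {b, c, d, f, g}): φ is true.
  g (successors {b, c, e, f}): φ is true.
For instance, at e:
  At e: <>(r -> <>s) requires r -> <>s at some successor in {a, b, c, d, g}.
    r -> <>s holds at a, so <>(r -> <>s) is true at e.
      At a: r is true, <>s is true, so r -> <>s is true.
Satisfying worlds: {a, b, c, d, e, f, g}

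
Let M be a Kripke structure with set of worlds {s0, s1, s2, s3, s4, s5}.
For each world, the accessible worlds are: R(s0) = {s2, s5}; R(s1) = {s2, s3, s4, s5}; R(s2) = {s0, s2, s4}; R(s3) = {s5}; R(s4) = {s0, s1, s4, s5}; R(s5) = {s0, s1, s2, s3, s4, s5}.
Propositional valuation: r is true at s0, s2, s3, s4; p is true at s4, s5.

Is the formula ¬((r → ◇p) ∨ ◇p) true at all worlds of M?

No

Let φ = ¬((r → ◇p) ∨ ◇p). Evaluate φ at each world:
  s0 (successors {s2, s5}): φ is false.
  s1 (successors {s2, s3, s4, s5}): φ is false.
  s2 (successors {s0, s2, s4}): φ is false.
  s3 (successors {s5}): φ is false.
  s4 (successors {s0, s1, s4, s5}): φ is false.
  s5 (successors {s0, s1, s2, s3, s4, s5}): φ is false.
Detail at s0 (counterexample):
  At s0: (r → ◇p) ∨ ◇p is true, so ¬((r → ◇p) ∨ ◇p) is false.
    At s0: r → ◇p is true, ◇p is true, so (r → ◇p) ∨ ◇p is true.
      At s0: r is true, ◇p is true, so r → ◇p is true.
      At s0: ◇p requires p at some successor in {s2, s5}.
        p holds at s5, so ◇p is true at s0.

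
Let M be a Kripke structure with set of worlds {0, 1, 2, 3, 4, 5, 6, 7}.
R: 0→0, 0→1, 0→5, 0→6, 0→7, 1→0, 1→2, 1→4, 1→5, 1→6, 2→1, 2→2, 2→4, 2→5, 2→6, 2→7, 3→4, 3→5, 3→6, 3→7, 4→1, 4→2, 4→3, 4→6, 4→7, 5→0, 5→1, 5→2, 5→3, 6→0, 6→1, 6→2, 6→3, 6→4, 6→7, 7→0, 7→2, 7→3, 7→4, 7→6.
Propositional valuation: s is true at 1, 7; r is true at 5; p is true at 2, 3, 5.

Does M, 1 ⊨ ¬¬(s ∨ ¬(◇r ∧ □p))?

At 1: ¬(s ∨ ¬(◇r ∧ □p)) is false, so ¬¬(s ∨ ¬(◇r ∧ □p)) is true.
  At 1: s ∨ ¬(◇r ∧ □p) is true, so ¬(s ∨ ¬(◇r ∧ □p)) is false.
    At 1: s is true, ¬(◇r ∧ □p) is true, so s ∨ ¬(◇r ∧ □p) is true.
      At 1: ◇r ∧ □p is false, so ¬(◇r ∧ □p) is true.

Yes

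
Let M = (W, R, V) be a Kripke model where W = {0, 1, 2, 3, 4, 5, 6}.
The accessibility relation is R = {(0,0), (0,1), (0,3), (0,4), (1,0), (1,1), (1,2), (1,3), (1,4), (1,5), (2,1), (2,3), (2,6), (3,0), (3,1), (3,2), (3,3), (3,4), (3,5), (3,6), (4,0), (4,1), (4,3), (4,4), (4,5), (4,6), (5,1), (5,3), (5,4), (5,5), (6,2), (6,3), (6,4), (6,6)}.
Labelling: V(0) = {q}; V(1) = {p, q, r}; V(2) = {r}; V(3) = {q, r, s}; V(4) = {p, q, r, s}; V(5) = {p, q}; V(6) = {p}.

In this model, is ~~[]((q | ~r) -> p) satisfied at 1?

No

At 1: ~[]((q | ~r) -> p) is true, so ~~[]((q | ~r) -> p) is false.
  At 1: []((q | ~r) -> p) is false, so ~[]((q | ~r) -> p) is true.
    At 1: []((q | ~r) -> p) requires (q | ~r) -> p at every successor {0, 1, 2, 3, 4, 5}.
      (q | ~r) -> p fails at 0, so []((q | ~r) -> p) is false at 1.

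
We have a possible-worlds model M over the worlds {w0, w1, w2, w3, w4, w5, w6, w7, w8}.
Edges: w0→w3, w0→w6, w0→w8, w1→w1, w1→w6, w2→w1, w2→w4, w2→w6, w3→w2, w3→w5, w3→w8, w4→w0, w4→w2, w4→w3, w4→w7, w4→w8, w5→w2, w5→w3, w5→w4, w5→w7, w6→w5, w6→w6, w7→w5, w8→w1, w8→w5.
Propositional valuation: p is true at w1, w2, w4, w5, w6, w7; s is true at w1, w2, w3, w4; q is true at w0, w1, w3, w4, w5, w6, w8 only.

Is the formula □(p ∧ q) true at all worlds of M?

No

Let φ = □(p ∧ q). Evaluate φ at each world:
  w0 (successors {w3, w6, w8}): φ is false.
  w1 (successors {w1, w6}): φ is true.
  w2 (successors {w1, w4, w6}): φ is true.
  w3 (successors {w2, w5, w8}): φ is false.
  w4 (successors {w0, w2, w3, w7, w8}): φ is false.
  w5 (successors {w2, w3, w4, w7}): φ is false.
  w6 (successors {w5, w6}): φ is true.
  w7 (successors {w5}): φ is true.
  w8 (successors {w1, w5}): φ is true.
Detail at w0 (counterexample):
  At w0: □(p ∧ q) requires p ∧ q at every successor {w3, w6, w8}.
    p ∧ q fails at w3, so □(p ∧ q) is false at w0.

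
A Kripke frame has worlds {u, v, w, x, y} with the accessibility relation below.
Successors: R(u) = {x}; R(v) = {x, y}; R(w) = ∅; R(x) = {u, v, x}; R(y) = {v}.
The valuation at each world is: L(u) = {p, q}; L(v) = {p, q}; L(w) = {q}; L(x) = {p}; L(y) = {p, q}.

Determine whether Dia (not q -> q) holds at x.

At x: Dia (not q -> q) requires not q -> q at some successor in {u, v, x}.
  not q -> q holds at u, so Dia (not q -> q) is true at x.

Yes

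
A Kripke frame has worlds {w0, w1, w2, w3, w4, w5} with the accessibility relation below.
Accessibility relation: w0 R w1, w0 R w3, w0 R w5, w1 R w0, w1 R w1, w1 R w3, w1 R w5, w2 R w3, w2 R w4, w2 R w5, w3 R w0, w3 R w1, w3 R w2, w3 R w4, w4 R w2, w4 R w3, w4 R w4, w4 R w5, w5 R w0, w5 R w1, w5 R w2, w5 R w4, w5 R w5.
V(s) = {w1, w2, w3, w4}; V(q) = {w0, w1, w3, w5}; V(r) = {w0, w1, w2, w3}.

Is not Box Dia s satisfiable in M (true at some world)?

Let φ = not Box Dia s. Evaluate φ at each world:
  w0 (successors {w1, w3, w5}): φ is false.
  w1 (successors {w0, w1, w3, w5}): φ is false.
  w2 (successors {w3, w4, w5}): φ is false.
  w3 (successors {w0, w1, w2, w4}): φ is false.
  w4 (successors {w2, w3, w4, w5}): φ is false.
  w5 (successors {w0, w1, w2, w4, w5}): φ is false.
For instance, at w1:
  At w1: Box Dia s is true, so not Box Dia s is false.
    At w1: Box Dia s requires Dia s at every successor {w0, w1, w3, w5}.
      At w0: Dia s is true.
      At w1: Dia s is true.
      At w3: Dia s is true.
      At w5: Dia s is true.
    So Box Dia s is true at w1.

No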